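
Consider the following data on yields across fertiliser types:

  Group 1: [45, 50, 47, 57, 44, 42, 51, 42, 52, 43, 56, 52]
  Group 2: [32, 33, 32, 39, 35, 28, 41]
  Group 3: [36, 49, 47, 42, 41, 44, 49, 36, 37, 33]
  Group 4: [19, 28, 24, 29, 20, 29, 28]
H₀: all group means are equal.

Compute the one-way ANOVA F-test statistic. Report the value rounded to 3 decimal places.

test statistic = 32.752

Group means [48.42, 34.29, 41.40, 25.29], grand mean 39.222
SSB = Σnᵢ(x̄ᵢ−x̄)² = 2592.048; SSW = ΣΣ(x−x̄ᵢ)² = 844.174
MSB = 2592.048/3 = 864.0161; MSW = 844.174/32 = 26.3804
F = MSB/MSW = 32.7522
df = (3, 32)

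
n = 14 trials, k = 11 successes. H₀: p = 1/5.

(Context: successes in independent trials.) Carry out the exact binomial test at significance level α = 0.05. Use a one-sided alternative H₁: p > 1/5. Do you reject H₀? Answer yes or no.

reject H₀: yes

Exact binomial: n=14, k=11, p₀=1/5=0.2000
P(X≥11) from Σ C(n,i)·p₀^i·(1−p₀)^(n−i)
p-value (one-sided, H₁ greater) = 0.00000
At α=0.05: p < α → reject H₀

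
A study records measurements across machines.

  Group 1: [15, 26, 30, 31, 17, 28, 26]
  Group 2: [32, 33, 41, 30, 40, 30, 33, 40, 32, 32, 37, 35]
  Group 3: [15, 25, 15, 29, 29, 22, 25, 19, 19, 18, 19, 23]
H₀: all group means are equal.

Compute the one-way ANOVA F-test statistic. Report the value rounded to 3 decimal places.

test statistic = 22.942

Group means [24.71, 34.58, 21.50], grand mean 27.290
SSB = Σnᵢ(x̄ᵢ−x̄)² = 1087.042; SSW = ΣΣ(x−x̄ᵢ)² = 663.345
MSB = 1087.042/2 = 543.5209; MSW = 663.345/28 = 23.6909
F = MSB/MSW = 22.9422
df = (2, 28)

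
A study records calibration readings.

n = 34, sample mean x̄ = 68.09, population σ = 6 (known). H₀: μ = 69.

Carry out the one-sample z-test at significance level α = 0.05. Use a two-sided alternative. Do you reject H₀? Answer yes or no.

SE = σ/√n = 6/√34 = 1.0290
z = (x̄−μ₀)/SE = (68.09−69)/1.0290 = -0.8844
p-value (two-sided) = 0.37650
At α=0.05: p ≥ α → fail to reject H₀

reject H₀: no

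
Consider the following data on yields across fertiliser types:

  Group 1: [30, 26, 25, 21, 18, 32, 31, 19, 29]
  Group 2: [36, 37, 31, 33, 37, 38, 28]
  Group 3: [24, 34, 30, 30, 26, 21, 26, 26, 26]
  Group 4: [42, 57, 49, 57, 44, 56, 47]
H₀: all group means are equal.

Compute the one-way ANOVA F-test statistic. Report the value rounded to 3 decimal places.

Group means [25.67, 34.29, 27.00, 50.29], grand mean 33.312
SSB = Σnᵢ(x̄ᵢ−x̄)² = 2908.018; SSW = ΣΣ(x−x̄ᵢ)² = 666.857
MSB = 2908.018/3 = 969.3393; MSW = 666.857/28 = 23.8163
F = MSB/MSW = 40.7006
df = (3, 28)

test statistic = 40.701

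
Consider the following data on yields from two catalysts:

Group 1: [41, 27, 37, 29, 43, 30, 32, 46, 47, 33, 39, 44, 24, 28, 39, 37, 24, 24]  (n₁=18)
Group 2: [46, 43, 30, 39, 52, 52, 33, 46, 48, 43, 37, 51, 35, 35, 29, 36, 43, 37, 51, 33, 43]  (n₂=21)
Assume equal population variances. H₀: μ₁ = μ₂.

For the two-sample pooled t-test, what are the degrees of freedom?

df = n₁ + n₂ − 2 = 18 + 21 − 2 = 37

degrees of freedom = 37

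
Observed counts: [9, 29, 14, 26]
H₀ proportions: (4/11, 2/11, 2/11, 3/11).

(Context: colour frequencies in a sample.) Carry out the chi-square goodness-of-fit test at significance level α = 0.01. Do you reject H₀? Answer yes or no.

n = 78; E_i = n·p_i = [28.36, 14.18, 14.18, 21.27]
χ² = (9−28.36)²/28.36 + (29−14.18)²/14.18 + (14−14.18)²/14.18 + (26−21.27)²/21.27 = 29.7553
df = 3
p-value (upper-tail) = 0.00000
At α=0.01: p < α → reject H₀

reject H₀: yes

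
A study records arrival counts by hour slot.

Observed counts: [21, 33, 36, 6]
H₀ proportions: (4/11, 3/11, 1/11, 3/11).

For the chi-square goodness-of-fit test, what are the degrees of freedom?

degrees of freedom = 3

df = k − 1 = 4 − 1 = 3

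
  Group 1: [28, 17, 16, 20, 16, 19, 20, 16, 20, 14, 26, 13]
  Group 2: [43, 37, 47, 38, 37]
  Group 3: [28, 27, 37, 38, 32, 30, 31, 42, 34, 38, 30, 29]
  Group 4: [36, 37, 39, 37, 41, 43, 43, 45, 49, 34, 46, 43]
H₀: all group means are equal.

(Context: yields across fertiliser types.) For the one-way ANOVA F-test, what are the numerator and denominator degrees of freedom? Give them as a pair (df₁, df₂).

k = 4 groups, N = 41 total
df = (k−1, N−k) = (4−1, 41−4) = (3, 37)

degrees of freedom = [3, 37]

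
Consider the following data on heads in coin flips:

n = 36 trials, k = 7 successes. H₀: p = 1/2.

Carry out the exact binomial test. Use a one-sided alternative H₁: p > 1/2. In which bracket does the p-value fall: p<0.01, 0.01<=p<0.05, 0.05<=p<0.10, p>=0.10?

p-value bracket: p>=0.10

Exact binomial: n=36, k=7, p₀=1/2=0.5000
P(X≥7) from Σ C(n,i)·p₀^i·(1−p₀)^(n−i)
p-value (one-sided, H₁ greater) = 0.99997
→ bracket: p>=0.10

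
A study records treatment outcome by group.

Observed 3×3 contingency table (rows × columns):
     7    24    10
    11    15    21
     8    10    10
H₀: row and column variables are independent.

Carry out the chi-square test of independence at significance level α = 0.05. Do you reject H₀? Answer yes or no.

Row totals [41, 47, 28], col totals [26, 49, 41], n=116
χ² = (7−9.19)²/9.19 + (24−17.32)²/17.32 + (10−14.49)²/14.49 + (11−10.53)²/10.53 + (15−19.85)²/19.85 + (21−16.61)²/16.61 + (8−6.28)²/6.28 + (10−11.83)²/11.83 + (10−9.90)²/9.90 = 7.6143
df = 4
p-value (upper-tail) = 0.10677
At α=0.05: p ≥ α → fail to reject H₀

reject H₀: no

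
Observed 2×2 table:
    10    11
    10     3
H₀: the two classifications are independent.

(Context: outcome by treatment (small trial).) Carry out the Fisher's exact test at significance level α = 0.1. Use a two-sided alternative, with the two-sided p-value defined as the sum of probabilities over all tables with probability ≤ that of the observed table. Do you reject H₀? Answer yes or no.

reject H₀: no

Margins: r₁=21, r₂=13, c₁=20, c₂=14, n=34
p_obs = C(21,10)·C(13,10)/C(34,20); sum pmf over tables with pmf ≤ p_obs
p-value (two-sided) = 0.15286
At α=0.1: p ≥ α → fail to reject H₀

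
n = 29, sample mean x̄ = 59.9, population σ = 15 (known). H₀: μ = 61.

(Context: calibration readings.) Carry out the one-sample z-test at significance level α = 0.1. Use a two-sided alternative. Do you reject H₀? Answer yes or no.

SE = σ/√n = 15/√29 = 2.7854
z = (x̄−μ₀)/SE = (59.9−61)/2.7854 = -0.3949
p-value (two-sided) = 0.69291
At α=0.1: p ≥ α → fail to reject H₀

reject H₀: no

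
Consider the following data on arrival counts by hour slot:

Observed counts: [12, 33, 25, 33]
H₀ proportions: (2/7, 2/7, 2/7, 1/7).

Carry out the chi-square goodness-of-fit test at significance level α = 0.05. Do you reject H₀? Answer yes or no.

reject H₀: yes

n = 103; E_i = n·p_i = [29.43, 29.43, 29.43, 14.71]
χ² = (12−29.43)²/29.43 + (33−29.43)²/29.43 + (25−29.43)²/29.43 + (33−14.71)²/14.71 = 34.1456
df = 3
p-value (upper-tail) = 0.00000
At α=0.05: p < α → reject H₀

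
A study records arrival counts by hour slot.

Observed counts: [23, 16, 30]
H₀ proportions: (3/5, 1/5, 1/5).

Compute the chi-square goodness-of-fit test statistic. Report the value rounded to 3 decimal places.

n = 69; E_i = n·p_i = [41.40, 13.80, 13.80]
χ² = (23−41.40)²/41.40 + (16−13.80)²/13.80 + (30−13.80)²/13.80 = 27.5459
df = 2

test statistic = 27.546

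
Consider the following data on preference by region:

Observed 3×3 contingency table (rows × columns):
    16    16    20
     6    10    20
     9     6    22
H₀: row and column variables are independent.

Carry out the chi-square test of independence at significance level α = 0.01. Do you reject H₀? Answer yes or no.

reject H₀: no

Row totals [52, 36, 37], col totals [31, 32, 62], n=125
χ² = (16−12.90)²/12.90 + (16−13.31)²/13.31 + (20−25.79)²/25.79 + (6−8.93)²/8.93 + (10−9.22)²/9.22 + (20−17.86)²/17.86 + (9−9.18)²/9.18 + (6−9.47)²/9.47 + (22−18.35)²/18.35 = 5.8762
df = 4
p-value (upper-tail) = 0.20859
At α=0.01: p ≥ α → fail to reject H₀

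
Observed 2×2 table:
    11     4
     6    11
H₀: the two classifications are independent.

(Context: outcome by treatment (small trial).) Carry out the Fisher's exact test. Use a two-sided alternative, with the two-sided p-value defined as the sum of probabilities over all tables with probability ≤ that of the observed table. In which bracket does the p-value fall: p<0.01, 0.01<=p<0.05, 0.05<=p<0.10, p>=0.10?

Margins: r₁=15, r₂=17, c₁=17, c₂=15, n=32
p_obs = C(15,11)·C(17,6)/C(32,17); sum pmf over tables with pmf ≤ p_obs
p-value (two-sided) = 0.04161
→ bracket: 0.01<=p<0.05

p-value bracket: 0.01<=p<0.05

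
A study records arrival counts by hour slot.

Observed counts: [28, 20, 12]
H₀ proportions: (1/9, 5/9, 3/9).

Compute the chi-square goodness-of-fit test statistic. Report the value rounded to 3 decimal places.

n = 60; E_i = n·p_i = [6.67, 33.33, 20.00]
χ² = (28−6.67)²/6.67 + (20−33.33)²/33.33 + (12−20.00)²/20.00 = 76.8000
df = 2

test statistic = 76.800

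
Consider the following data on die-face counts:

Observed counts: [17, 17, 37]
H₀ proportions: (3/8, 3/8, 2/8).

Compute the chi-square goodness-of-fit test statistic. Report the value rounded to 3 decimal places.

test statistic = 27.836

n = 71; E_i = n·p_i = [26.62, 26.62, 17.75]
χ² = (17−26.62)²/26.62 + (17−26.62)²/26.62 + (37−17.75)²/17.75 = 27.8357
df = 2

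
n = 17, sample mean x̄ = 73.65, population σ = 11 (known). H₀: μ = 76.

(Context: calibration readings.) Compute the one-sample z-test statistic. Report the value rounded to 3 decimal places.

SE = σ/√n = 11/√17 = 2.6679
z = (x̄−μ₀)/SE = (73.65−76)/2.6679 = -0.8808

test statistic = -0.881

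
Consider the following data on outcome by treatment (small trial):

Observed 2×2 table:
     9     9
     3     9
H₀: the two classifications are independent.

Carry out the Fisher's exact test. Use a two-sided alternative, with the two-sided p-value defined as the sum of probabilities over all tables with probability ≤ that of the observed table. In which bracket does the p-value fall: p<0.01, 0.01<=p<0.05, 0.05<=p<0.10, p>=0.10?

p-value bracket: p>=0.10

Margins: r₁=18, r₂=12, c₁=12, c₂=18, n=30
p_obs = C(18,9)·C(12,3)/C(30,12); sum pmf over tables with pmf ≤ p_obs
p-value (two-sided) = 0.25985
→ bracket: p>=0.10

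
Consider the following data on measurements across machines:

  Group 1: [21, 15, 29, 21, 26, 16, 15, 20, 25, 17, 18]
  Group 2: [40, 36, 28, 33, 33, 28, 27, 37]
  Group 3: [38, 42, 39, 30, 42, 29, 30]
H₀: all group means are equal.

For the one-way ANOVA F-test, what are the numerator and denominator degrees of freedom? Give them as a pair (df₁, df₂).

degrees of freedom = [2, 23]

k = 3 groups, N = 26 total
df = (k−1, N−k) = (3−1, 26−3) = (2, 23)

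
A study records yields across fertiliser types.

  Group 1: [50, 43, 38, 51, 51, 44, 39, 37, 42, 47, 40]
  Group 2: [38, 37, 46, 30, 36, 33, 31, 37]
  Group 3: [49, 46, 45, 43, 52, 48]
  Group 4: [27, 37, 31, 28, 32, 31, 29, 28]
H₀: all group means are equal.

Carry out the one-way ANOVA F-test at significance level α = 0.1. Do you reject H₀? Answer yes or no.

reject H₀: yes

Group means [43.82, 36.00, 47.17, 30.38], grand mean 39.273
SSB = Σnᵢ(x̄ᵢ−x̄)² = 1320.201; SSW = ΣΣ(x−x̄ᵢ)² = 572.345
MSB = 1320.201/3 = 440.0669; MSW = 572.345/29 = 19.7360
F = MSB/MSW = 22.2976
df = (3, 29)
p-value (upper-tail) = 0.00000
At α=0.1: p < α → reject H₀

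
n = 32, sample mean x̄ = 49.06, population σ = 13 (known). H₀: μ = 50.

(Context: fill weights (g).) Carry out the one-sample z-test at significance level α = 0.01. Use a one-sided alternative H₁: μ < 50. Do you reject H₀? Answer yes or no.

reject H₀: no

SE = σ/√n = 13/√32 = 2.2981
z = (x̄−μ₀)/SE = (49.06−50)/2.2981 = -0.4090
p-value (one-sided, H₁ less) = 0.34126
At α=0.01: p ≥ α → fail to reject H₀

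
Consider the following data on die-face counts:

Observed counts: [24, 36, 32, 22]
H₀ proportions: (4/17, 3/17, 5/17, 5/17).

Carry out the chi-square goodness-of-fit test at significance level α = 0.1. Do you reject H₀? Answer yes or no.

reject H₀: yes

n = 114; E_i = n·p_i = [26.82, 20.12, 33.53, 33.53]
χ² = (24−26.82)²/26.82 + (36−20.12)²/20.12 + (32−33.53)²/33.53 + (22−33.53)²/33.53 = 16.8702
df = 3
p-value (upper-tail) = 0.00075
At α=0.1: p < α → reject H₀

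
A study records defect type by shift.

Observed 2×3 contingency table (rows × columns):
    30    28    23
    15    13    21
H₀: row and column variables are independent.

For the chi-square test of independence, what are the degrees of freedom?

df = (r−1)(c−1) = (2−1)·(3−1) = 2

degrees of freedom = 2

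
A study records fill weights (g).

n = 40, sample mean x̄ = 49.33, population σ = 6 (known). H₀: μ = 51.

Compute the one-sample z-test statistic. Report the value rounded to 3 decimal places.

test statistic = -1.760

SE = σ/√n = 6/√40 = 0.9487
z = (x̄−μ₀)/SE = (49.33−51)/0.9487 = -1.7603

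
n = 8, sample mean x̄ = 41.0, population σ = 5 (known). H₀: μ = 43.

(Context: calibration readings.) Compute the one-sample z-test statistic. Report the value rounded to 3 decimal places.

test statistic = -1.131

SE = σ/√n = 5/√8 = 1.7678
z = (x̄−μ₀)/SE = (41.0−43)/1.7678 = -1.1314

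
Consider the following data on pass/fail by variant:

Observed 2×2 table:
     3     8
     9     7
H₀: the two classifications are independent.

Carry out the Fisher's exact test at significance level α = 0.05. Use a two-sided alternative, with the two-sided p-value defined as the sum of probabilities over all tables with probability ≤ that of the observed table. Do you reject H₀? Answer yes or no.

Margins: r₁=11, r₂=16, c₁=12, c₂=15, n=27
p_obs = C(11,3)·C(16,9)/C(27,12); sum pmf over tables with pmf ≤ p_obs
p-value (two-sided) = 0.23883
At α=0.05: p ≥ α → fail to reject H₀

reject H₀: no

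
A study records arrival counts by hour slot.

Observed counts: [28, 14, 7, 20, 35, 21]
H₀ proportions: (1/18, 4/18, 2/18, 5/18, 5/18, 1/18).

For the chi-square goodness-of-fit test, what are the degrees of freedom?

df = k − 1 = 6 − 1 = 5

degrees of freedom = 5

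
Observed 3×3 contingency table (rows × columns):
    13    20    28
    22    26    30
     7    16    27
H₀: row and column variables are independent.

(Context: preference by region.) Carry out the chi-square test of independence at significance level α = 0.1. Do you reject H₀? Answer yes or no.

Row totals [61, 78, 50], col totals [42, 62, 85], n=189
χ² = (13−13.56)²/13.56 + (20−20.01)²/20.01 + (28−27.43)²/27.43 + (22−17.33)²/17.33 + (26−25.59)²/25.59 + (30−35.08)²/35.08 + (7−11.11)²/11.11 + (16−16.40)²/16.40 + (27−22.49)²/22.49 = 4.4698
df = 4
p-value (upper-tail) = 0.34614
At α=0.1: p ≥ α → fail to reject H₀

reject H₀: no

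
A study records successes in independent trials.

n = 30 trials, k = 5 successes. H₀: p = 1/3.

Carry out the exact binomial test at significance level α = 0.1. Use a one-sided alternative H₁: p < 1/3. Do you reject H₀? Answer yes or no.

reject H₀: yes

Exact binomial: n=30, k=5, p₀=1/3=0.3333
P(X≤5) from Σ C(n,i)·p₀^i·(1−p₀)^(n−i)
p-value (one-sided, H₁ less) = 0.03545
At α=0.1: p < α → reject H₀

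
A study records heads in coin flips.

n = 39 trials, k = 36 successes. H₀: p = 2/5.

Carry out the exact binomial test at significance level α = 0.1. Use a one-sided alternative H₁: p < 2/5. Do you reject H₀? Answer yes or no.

reject H₀: no

Exact binomial: n=39, k=36, p₀=2/5=0.4000
P(X≤36) from Σ C(n,i)·p₀^i·(1−p₀)^(n−i)
p-value (one-sided, H₁ less) = 1.00000
At α=0.1: p ≥ α → fail to reject H₀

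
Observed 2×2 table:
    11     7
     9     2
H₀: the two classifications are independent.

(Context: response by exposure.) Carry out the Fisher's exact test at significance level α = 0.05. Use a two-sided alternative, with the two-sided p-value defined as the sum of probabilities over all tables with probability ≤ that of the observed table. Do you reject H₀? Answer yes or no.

Margins: r₁=18, r₂=11, c₁=20, c₂=9, n=29
p_obs = C(18,11)·C(11,9)/C(29,20); sum pmf over tables with pmf ≤ p_obs
p-value (two-sided) = 0.41183
At α=0.05: p ≥ α → fail to reject H₀

reject H₀: no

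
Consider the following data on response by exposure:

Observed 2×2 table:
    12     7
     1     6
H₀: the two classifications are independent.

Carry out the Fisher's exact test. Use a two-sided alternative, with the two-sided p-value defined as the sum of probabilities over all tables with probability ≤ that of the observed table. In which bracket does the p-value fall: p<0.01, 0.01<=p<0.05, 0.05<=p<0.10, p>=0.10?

p-value bracket: 0.05<=p<0.10

Margins: r₁=19, r₂=7, c₁=13, c₂=13, n=26
p_obs = C(19,12)·C(7,1)/C(26,13); sum pmf over tables with pmf ≤ p_obs
p-value (two-sided) = 0.07304
→ bracket: 0.05<=p<0.10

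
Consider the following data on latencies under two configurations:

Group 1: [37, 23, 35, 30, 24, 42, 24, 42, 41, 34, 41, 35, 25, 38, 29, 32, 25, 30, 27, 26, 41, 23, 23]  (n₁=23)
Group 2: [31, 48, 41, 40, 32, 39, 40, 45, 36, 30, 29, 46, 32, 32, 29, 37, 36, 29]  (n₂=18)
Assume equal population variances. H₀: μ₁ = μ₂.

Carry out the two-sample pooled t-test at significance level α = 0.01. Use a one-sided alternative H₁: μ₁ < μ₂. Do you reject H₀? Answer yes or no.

x̄₁=31.609, s₁=6.972, n₁=23
x̄₂=36.222, s₂=6.170, n₂=18
s_p² = [22·6.972² + 17·6.170²]/39 = 44.0151
SE = √(s_p²·(1/23+1/18)) = 2.0878
t = (31.609−36.222)/2.0878 = -2.2097
df = 39
p-value (one-sided, H₁ less) = 0.01653
At α=0.01: p ≥ α → fail to reject H₀

reject H₀: no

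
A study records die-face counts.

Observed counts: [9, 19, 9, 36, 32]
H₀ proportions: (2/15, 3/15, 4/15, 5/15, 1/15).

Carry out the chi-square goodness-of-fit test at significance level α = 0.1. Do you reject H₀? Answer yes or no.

reject H₀: yes

n = 105; E_i = n·p_i = [14.00, 21.00, 28.00, 35.00, 7.00]
χ² = (9−14.00)²/14.00 + (19−21.00)²/21.00 + (9−28.00)²/28.00 + (36−35.00)²/35.00 + (32−7.00)²/7.00 = 104.1833
df = 4
p-value (upper-tail) = 0.00000
At α=0.1: p < α → reject H₀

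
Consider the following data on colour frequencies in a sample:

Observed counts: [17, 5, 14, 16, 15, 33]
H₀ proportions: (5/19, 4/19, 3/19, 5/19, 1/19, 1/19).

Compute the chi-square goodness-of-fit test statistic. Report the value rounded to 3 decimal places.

test statistic = 183.971

n = 100; E_i = n·p_i = [26.32, 21.05, 15.79, 26.32, 5.26, 5.26]
χ² = (17−26.32)²/26.32 + (5−21.05)²/21.05 + (14−15.79)²/15.79 + (16−26.32)²/26.32 + (15−5.26)²/5.26 + (33−5.26)²/5.26 = 183.9708
df = 5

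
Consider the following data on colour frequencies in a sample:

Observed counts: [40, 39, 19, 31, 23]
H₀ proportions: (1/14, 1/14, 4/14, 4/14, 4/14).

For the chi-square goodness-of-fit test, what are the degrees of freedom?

degrees of freedom = 4

df = k − 1 = 5 − 1 = 4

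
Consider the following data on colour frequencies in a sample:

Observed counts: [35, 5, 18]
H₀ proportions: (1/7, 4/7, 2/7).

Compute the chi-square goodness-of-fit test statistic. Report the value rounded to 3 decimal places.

n = 58; E_i = n·p_i = [8.29, 33.14, 16.57]
χ² = (35−8.29)²/8.29 + (5−33.14)²/33.14 + (18−16.57)²/16.57 = 110.1509
df = 2

test statistic = 110.151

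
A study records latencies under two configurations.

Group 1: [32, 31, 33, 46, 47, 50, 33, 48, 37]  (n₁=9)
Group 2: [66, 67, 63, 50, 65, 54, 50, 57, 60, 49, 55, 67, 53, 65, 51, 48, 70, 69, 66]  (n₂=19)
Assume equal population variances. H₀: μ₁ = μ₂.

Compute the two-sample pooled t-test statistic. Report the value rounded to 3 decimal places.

test statistic = -6.229

x̄₁=39.667, s₁=7.906, n₁=9
x̄₂=59.211, s₂=7.685, n₂=19
s_p² = [8·7.906² + 18·7.685²]/26 = 60.1215
SE = √(s_p²·(1/9+1/19)) = 3.1376
t = (39.667−59.211)/3.1376 = -6.2289
df = 26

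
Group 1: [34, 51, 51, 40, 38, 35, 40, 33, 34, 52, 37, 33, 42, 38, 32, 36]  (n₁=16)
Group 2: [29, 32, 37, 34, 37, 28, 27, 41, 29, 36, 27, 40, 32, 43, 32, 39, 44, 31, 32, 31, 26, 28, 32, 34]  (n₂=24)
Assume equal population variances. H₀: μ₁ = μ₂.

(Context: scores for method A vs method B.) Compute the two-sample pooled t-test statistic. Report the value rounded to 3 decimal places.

x̄₁=39.125, s₁=6.682, n₁=16
x̄₂=33.375, s₂=5.215, n₂=24
s_p² = [15·6.682² + 23·5.215²]/38 = 34.0888
SE = √(s_p²·(1/16+1/24)) = 1.8844
t = (39.125−33.375)/1.8844 = 3.0514
df = 38

test statistic = 3.051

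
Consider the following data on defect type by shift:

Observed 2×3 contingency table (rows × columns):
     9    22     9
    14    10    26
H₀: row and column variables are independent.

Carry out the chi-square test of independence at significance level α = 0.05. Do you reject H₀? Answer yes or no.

reject H₀: yes

Row totals [40, 50], col totals [23, 32, 35], n=90
χ² = (9−10.22)²/10.22 + (22−14.22)²/14.22 + (9−15.56)²/15.56 + (14−12.78)²/12.78 + (10−17.78)²/17.78 + (26−19.44)²/19.44 = 12.8922
df = 2
p-value (upper-tail) = 0.00159
At α=0.05: p < α → reject H₀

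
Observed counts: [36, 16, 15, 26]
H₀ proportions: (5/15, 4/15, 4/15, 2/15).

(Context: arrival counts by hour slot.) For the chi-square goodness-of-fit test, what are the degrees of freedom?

degrees of freedom = 3

df = k − 1 = 4 − 1 = 3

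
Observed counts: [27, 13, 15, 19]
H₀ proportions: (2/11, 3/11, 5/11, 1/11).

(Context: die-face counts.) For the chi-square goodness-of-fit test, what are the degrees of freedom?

degrees of freedom = 3

df = k − 1 = 4 − 1 = 3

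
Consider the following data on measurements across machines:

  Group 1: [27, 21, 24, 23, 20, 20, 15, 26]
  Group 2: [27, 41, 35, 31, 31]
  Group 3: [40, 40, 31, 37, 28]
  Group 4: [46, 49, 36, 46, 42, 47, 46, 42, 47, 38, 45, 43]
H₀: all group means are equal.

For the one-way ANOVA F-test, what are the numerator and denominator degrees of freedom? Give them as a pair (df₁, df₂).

k = 4 groups, N = 30 total
df = (k−1, N−k) = (4−1, 30−4) = (3, 26)

degrees of freedom = [3, 26]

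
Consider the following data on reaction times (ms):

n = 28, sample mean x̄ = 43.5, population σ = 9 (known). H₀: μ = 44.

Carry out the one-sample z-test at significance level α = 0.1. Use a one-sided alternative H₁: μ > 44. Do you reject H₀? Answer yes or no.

SE = σ/√n = 9/√28 = 1.7008
z = (x̄−μ₀)/SE = (43.5−44)/1.7008 = -0.2940
p-value (one-sided, H₁ greater) = 0.61561
At α=0.1: p ≥ α → fail to reject H₀

reject H₀: no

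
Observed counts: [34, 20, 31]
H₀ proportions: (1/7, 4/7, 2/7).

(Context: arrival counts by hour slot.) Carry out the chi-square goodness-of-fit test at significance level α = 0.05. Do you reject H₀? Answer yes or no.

n = 85; E_i = n·p_i = [12.14, 48.57, 24.29]
χ² = (34−12.14)²/12.14 + (20−48.57)²/48.57 + (31−24.29)²/24.29 = 58.0059
df = 2
p-value (upper-tail) = 0.00000
At α=0.05: p < α → reject H₀

reject H₀: yes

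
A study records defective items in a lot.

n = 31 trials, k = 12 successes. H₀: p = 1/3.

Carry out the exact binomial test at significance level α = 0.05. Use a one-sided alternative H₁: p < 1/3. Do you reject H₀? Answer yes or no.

Exact binomial: n=31, k=12, p₀=1/3=0.3333
P(X≤12) from Σ C(n,i)·p₀^i·(1−p₀)^(n−i)
p-value (one-sided, H₁ less) = 0.79728
At α=0.05: p ≥ α → fail to reject H₀

reject H₀: no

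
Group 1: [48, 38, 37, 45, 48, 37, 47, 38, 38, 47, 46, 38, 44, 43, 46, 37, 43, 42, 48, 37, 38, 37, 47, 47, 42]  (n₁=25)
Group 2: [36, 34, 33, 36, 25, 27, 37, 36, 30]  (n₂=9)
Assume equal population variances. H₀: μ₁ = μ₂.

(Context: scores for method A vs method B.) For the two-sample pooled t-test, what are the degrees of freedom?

df = n₁ + n₂ − 2 = 25 + 9 − 2 = 32

degrees of freedom = 32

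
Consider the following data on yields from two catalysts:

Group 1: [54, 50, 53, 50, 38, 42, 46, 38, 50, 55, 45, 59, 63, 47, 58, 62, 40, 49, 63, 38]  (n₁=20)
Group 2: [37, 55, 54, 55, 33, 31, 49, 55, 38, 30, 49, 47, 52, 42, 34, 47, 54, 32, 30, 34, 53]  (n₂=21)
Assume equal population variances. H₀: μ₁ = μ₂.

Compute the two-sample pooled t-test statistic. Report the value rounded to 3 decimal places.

test statistic = 2.336

x̄₁=50.000, s₁=8.348, n₁=20
x̄₂=43.381, s₂=9.703, n₂=21
s_p² = [19·8.348² + 20·9.703²]/39 = 82.2295
SE = √(s_p²·(1/20+1/21)) = 2.8332
t = (50.000−43.381)/2.8332 = 2.3362
df = 39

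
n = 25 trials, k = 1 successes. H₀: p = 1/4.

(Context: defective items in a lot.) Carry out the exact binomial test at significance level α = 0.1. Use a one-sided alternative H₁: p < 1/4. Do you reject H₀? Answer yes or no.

reject H₀: yes

Exact binomial: n=25, k=1, p₀=1/4=0.2500
P(X≤1) from Σ C(n,i)·p₀^i·(1−p₀)^(n−i)
p-value (one-sided, H₁ less) = 0.00702
At α=0.1: p < α → reject H₀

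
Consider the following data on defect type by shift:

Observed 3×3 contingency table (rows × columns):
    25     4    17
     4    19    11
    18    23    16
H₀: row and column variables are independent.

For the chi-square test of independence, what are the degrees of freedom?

df = (r−1)(c−1) = (3−1)·(3−1) = 4

degrees of freedom = 4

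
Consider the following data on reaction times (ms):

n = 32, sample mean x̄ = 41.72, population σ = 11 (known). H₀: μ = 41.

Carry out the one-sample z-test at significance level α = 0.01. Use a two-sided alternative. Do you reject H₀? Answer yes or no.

SE = σ/√n = 11/√32 = 1.9445
z = (x̄−μ₀)/SE = (41.72−41)/1.9445 = 0.3703
p-value (two-sided) = 0.71118
At α=0.01: p ≥ α → fail to reject H₀

reject H₀: no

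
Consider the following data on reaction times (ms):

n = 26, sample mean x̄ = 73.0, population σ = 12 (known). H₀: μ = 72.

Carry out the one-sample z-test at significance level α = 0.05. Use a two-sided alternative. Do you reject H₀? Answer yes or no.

reject H₀: no

SE = σ/√n = 12/√26 = 2.3534
z = (x̄−μ₀)/SE = (73.0−72)/2.3534 = 0.4249
p-value (two-sided) = 0.67090
At α=0.05: p ≥ α → fail to reject H₀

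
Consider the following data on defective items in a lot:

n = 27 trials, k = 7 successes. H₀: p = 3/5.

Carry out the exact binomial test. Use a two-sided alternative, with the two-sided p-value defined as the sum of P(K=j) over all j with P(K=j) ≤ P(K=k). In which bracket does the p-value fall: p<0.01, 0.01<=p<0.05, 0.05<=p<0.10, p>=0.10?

p-value bracket: p<0.01

Exact binomial: n=27, k=7, p₀=3/5=0.6000
P(X=j) = C(n,j)·p₀^j·(1−p₀)^(n−j); p = Σ P(X=j) over j with P(X=j) ≤ P(X=7)
p-value (two-sided) = 0.00053
→ bracket: p<0.01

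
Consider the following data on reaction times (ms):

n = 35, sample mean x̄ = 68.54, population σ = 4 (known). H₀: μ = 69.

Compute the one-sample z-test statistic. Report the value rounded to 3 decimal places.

SE = σ/√n = 4/√35 = 0.6761
z = (x̄−μ₀)/SE = (68.54−69)/0.6761 = -0.6803

test statistic = -0.680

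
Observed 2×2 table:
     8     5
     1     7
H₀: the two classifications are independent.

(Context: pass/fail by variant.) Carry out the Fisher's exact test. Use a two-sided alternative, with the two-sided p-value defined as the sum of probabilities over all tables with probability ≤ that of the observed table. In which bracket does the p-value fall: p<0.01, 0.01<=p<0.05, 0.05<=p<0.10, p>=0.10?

p-value bracket: 0.05<=p<0.10

Margins: r₁=13, r₂=8, c₁=9, c₂=12, n=21
p_obs = C(13,8)·C(8,1)/C(21,9); sum pmf over tables with pmf ≤ p_obs
p-value (two-sided) = 0.06687
→ bracket: 0.05<=p<0.10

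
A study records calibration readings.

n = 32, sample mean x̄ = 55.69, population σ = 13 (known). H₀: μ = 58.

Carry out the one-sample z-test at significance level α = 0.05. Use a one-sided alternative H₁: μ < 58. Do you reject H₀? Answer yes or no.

SE = σ/√n = 13/√32 = 2.2981
z = (x̄−μ₀)/SE = (55.69−58)/2.2981 = -1.0052
p-value (one-sided, H₁ less) = 0.15741
At α=0.05: p ≥ α → fail to reject H₀

reject H₀: no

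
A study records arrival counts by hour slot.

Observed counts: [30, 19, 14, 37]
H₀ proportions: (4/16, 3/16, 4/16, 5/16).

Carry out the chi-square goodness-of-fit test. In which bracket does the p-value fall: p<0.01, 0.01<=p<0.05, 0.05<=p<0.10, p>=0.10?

n = 100; E_i = n·p_i = [25.00, 18.75, 25.00, 31.25]
χ² = (30−25.00)²/25.00 + (19−18.75)²/18.75 + (14−25.00)²/25.00 + (37−31.25)²/31.25 = 6.9013
df = 3
p-value (upper-tail) = 0.07511
→ bracket: 0.05<=p<0.10

p-value bracket: 0.05<=p<0.10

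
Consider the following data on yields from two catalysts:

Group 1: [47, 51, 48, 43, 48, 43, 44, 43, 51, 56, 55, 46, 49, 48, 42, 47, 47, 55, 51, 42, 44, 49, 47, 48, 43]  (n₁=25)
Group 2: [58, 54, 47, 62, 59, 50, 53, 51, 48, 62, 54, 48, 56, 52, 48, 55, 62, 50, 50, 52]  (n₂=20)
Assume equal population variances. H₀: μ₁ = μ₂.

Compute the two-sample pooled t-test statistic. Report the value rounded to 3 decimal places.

x̄₁=47.480, s₁=4.063, n₁=25
x̄₂=53.550, s₂=4.904, n₂=20
s_p² = [24·4.063² + 19·4.904²]/43 = 19.8416
SE = √(s_p²·(1/25+1/20)) = 1.3363
t = (47.480−53.550)/1.3363 = -4.5423
df = 43

test statistic = -4.542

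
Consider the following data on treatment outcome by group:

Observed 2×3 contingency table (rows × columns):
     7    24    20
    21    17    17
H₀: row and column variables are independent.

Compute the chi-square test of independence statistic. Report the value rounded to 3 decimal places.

Row totals [51, 55], col totals [28, 41, 37], n=106
χ² = (7−13.47)²/13.47 + (24−19.73)²/19.73 + (20−17.80)²/17.80 + (21−14.53)²/14.53 + (17−21.27)²/21.27 + (17−19.20)²/19.20 = 8.2992
df = 2

test statistic = 8.299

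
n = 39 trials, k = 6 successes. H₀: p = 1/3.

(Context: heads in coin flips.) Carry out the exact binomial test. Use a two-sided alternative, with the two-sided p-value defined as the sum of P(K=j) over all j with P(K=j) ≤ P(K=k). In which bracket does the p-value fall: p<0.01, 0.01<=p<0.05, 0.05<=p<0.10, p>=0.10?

p-value bracket: 0.01<=p<0.05

Exact binomial: n=39, k=6, p₀=1/3=0.3333
P(X=j) = C(n,j)·p₀^j·(1−p₀)^(n−j); p = Σ P(X=j) over j with P(X=j) ≤ P(X=6)
p-value (two-sided) = 0.01682
→ bracket: 0.01<=p<0.05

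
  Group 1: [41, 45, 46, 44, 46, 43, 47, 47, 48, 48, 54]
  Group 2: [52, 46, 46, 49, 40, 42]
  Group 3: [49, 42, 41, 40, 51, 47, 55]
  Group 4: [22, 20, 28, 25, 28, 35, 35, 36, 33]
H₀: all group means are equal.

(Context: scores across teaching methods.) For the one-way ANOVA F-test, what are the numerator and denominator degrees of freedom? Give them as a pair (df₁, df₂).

degrees of freedom = [3, 29]

k = 4 groups, N = 33 total
df = (k−1, N−k) = (4−1, 33−4) = (3, 29)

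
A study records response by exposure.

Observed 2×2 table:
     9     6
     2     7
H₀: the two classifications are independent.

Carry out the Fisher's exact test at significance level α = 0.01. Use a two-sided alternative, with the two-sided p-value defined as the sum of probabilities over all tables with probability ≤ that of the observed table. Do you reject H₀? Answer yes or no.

reject H₀: no

Margins: r₁=15, r₂=9, c₁=11, c₂=13, n=24
p_obs = C(15,9)·C(9,2)/C(24,11); sum pmf over tables with pmf ≤ p_obs
p-value (two-sided) = 0.10493
At α=0.01: p ≥ α → fail to reject H₀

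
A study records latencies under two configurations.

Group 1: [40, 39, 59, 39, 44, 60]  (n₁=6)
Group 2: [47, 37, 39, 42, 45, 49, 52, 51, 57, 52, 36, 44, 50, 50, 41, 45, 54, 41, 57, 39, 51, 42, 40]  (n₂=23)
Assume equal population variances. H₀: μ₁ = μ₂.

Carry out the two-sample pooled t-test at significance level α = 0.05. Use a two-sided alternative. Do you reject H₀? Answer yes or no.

reject H₀: no

x̄₁=46.833, s₁=9.988, n₁=6
x̄₂=46.130, s₂=6.298, n₂=23
s_p² = [5·9.988² + 22·6.298²]/27 = 50.7941
SE = √(s_p²·(1/6+1/23)) = 3.2671
t = (46.833−46.130)/3.2671 = 0.2151
df = 27
p-value (two-sided) = 0.83127
At α=0.05: p ≥ α → fail to reject H₀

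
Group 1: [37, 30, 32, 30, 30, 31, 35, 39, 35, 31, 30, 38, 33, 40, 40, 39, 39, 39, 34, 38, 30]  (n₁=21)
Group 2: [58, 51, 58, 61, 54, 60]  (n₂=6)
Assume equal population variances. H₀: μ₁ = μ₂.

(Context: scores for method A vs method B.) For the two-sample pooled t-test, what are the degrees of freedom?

df = n₁ + n₂ − 2 = 21 + 6 − 2 = 25

degrees of freedom = 25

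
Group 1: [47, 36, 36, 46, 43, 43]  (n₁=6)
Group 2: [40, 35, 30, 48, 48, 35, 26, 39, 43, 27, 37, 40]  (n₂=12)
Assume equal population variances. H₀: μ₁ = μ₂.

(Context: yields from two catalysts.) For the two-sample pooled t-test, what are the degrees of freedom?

degrees of freedom = 16

df = n₁ + n₂ − 2 = 6 + 12 − 2 = 16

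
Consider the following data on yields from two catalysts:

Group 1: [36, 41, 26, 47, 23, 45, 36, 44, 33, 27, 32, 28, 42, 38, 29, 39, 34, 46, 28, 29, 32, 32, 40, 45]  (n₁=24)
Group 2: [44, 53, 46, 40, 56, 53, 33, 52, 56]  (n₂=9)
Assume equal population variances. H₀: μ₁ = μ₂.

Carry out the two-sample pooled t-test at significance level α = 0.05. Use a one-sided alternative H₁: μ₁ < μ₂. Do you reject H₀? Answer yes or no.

reject H₀: yes

x̄₁=35.500, s₁=7.126, n₁=24
x̄₂=48.111, s₂=7.928, n₂=9
s_p² = [23·7.126² + 8·7.928²]/31 = 53.8996
SE = √(s_p²·(1/24+1/9)) = 2.8696
t = (35.500−48.111)/2.8696 = -4.3947
df = 31
p-value (one-sided, H₁ less) = 0.00006
At α=0.05: p < α → reject H₀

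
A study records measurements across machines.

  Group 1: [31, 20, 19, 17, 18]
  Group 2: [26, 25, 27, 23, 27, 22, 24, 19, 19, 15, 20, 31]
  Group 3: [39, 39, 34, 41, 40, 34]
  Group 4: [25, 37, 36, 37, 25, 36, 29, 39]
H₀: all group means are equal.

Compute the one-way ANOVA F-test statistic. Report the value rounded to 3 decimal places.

Group means [21.00, 23.17, 37.83, 33.00], grand mean 28.194
SSB = Σnᵢ(x̄ᵢ−x̄)² = 1304.339; SSW = ΣΣ(x−x̄ᵢ)² = 622.500
MSB = 1304.339/3 = 434.7796; MSW = 622.500/27 = 23.0556
F = MSB/MSW = 18.8579
df = (3, 27)

test statistic = 18.858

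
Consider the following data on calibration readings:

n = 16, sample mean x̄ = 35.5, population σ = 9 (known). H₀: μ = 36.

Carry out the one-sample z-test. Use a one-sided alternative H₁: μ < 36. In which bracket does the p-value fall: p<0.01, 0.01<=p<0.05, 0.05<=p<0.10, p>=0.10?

p-value bracket: p>=0.10

SE = σ/√n = 9/√16 = 2.2500
z = (x̄−μ₀)/SE = (35.5−36)/2.2500 = -0.2222
p-value (one-sided, H₁ less) = 0.41207
→ bracket: p>=0.10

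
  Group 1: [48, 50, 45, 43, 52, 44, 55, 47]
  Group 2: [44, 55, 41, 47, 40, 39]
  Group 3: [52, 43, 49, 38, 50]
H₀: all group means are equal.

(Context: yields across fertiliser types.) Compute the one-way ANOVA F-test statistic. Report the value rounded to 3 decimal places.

test statistic = 0.853

Group means [48.00, 44.33, 46.40], grand mean 46.421
SSB = Σnᵢ(x̄ᵢ−x̄)² = 46.098; SSW = ΣΣ(x−x̄ᵢ)² = 432.533
MSB = 46.098/2 = 23.0491; MSW = 432.533/16 = 27.0333
F = MSB/MSW = 0.8526
df = (2, 16)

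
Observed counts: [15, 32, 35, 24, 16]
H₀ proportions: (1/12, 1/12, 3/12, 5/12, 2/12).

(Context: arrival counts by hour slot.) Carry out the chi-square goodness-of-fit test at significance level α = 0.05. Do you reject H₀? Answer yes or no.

n = 122; E_i = n·p_i = [10.17, 10.17, 30.50, 50.83, 20.33]
χ² = (15−10.17)²/10.17 + (32−10.17)²/10.17 + (35−30.50)²/30.50 + (24−50.83)²/50.83 + (16−20.33)²/20.33 = 64.9377
df = 4
p-value (upper-tail) = 0.00000
At α=0.05: p < α → reject H₀

reject H₀: yes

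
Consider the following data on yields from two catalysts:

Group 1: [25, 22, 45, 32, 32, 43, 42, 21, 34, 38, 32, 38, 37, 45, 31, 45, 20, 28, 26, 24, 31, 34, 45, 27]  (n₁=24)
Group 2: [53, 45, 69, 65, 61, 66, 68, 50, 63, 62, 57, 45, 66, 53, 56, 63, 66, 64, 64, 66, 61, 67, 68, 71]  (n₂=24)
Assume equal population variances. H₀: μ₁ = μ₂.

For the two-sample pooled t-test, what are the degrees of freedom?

degrees of freedom = 46

df = n₁ + n₂ − 2 = 24 + 24 − 2 = 46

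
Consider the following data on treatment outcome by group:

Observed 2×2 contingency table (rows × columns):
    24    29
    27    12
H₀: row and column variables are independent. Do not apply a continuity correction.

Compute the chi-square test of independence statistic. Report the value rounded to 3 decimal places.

Row totals [53, 39], col totals [51, 41], n=92
χ² = (24−29.38)²/29.38 + (29−23.62)²/23.62 + (27−21.62)²/21.62 + (12−17.38)²/17.38 = 5.2156
df = 1

test statistic = 5.216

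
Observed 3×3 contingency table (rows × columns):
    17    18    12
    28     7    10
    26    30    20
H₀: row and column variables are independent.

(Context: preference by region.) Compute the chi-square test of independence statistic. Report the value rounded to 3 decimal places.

Row totals [47, 45, 76], col totals [71, 55, 42], n=168
χ² = (17−19.86)²/19.86 + (18−15.39)²/15.39 + (12−11.75)²/11.75 + (28−19.02)²/19.02 + (7−14.73)²/14.73 + (10−11.25)²/11.25 + (26−32.12)²/32.12 + (30−24.88)²/24.88 + (20−19.00)²/19.00 = 11.5727
df = 4

test statistic = 11.573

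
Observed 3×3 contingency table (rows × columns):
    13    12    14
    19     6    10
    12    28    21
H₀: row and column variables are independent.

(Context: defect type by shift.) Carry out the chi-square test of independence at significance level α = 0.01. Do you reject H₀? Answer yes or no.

Row totals [39, 35, 61], col totals [44, 46, 45], n=135
χ² = (13−12.71)²/12.71 + (12−13.29)²/13.29 + (14−13.00)²/13.00 + (19−11.41)²/11.41 + (6−11.93)²/11.93 + (10−11.67)²/11.67 + (12−19.88)²/19.88 + (28−20.79)²/20.79 + (21−20.33)²/20.33 = 14.0953
df = 4
p-value (upper-tail) = 0.00700
At α=0.01: p < α → reject H₀

reject H₀: yes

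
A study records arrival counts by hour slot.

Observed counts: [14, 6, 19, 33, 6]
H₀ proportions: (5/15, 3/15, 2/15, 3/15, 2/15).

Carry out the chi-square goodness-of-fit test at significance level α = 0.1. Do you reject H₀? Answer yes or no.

n = 78; E_i = n·p_i = [26.00, 15.60, 10.40, 15.60, 10.40]
χ² = (14−26.00)²/26.00 + (6−15.60)²/15.60 + (19−10.40)²/10.40 + (33−15.60)²/15.60 + (6−10.40)²/10.40 = 39.8269
df = 4
p-value (upper-tail) = 0.00000
At α=0.1: p < α → reject H₀

reject H₀: yes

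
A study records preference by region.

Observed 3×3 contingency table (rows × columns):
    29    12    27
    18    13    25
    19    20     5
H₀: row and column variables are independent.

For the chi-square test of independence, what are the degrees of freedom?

df = (r−1)(c−1) = (3−1)·(3−1) = 4

degrees of freedom = 4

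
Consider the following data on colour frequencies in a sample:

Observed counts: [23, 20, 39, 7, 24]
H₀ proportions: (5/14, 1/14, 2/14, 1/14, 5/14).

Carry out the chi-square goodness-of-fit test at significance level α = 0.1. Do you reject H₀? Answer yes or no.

n = 113; E_i = n·p_i = [40.36, 8.07, 16.14, 8.07, 40.36]
χ² = (23−40.36)²/40.36 + (20−8.07)²/8.07 + (39−16.14)²/16.14 + (7−8.07)²/8.07 + (24−40.36)²/40.36 = 64.2301
df = 4
p-value (upper-tail) = 0.00000
At α=0.1: p < α → reject H₀

reject H₀: yes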